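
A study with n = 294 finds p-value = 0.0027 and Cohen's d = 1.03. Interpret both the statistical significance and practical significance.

Statistically significant (p = 0.0027 < 0.05). Cohen's d = 1.03 indicates a large effect size. Both statistical and practical significance should be considered.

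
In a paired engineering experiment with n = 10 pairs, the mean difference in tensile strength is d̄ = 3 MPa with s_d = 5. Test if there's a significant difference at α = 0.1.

t = d̄/(s_d/√n) = 3/(5/√10) = 1.897. df = 9, critical t = ±1.833. Reject H₀.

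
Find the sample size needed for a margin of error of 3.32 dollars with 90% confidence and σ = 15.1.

n = (z*σ/E)² = (1.645×15.1/3.32)² = 56.0 → n = 56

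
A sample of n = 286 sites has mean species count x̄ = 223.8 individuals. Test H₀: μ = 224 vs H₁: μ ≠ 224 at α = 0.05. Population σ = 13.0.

z = (x̄ - μ₀)/(σ/√n) = (223.8 - 224)/(13.0/√286) = -0.26. Critical value: ±1.96. Since |-0.26| ≤ 1.96, Fail to reject H₀.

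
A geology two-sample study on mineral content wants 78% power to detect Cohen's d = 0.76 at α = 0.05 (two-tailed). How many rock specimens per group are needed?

z_{α/2} = 1.96, z_β = Φ⁻¹(0.78) = 0.772. For medium effect (d = 0.76): n per group = 2(z_{α/2} + z_β)²/d² = 2(1.96 + 0.772)²/0.76² = 25.8 → 26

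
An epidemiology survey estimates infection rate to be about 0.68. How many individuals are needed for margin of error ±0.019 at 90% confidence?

n = z²p(1-p)/E² = 1.645²×0.68×0.32/0.019² = 1631.1 → n = 1632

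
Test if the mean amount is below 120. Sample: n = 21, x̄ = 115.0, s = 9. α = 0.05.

t = (115.0 - 120)/(9/√21) = -2.546, df = 20. Critical t = -1.725. Reject H₀.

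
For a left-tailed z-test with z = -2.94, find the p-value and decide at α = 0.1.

p = P(Z < -2.94) = Φ(-2.94) ≈ 0.0016. Since p < 0.1, reject H₀ (significant) at α = 0.1.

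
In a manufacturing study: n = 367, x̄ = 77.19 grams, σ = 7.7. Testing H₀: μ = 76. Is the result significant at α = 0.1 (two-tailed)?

z = (77.19 - 76)/(7.7/√367) = 2.961. Since |z| > 1.645, significant at α = 0.1.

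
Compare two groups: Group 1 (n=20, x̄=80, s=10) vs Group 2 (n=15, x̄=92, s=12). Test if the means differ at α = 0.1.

Pooled sp = 10.89. t = -3.225, df = 33. Critical t = ±1.692. Reject H₀.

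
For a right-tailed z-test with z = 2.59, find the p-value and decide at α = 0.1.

p = P(Z > 2.59) = 1 - Φ(2.59) ≈ 0.0048. Since p < 0.1, reject H₀ (significant) at α = 0.1.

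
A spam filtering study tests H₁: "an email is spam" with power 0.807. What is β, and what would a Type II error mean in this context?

β = 1 - power = 1 - 0.807 = 0.193. A Type II error is failing to reject H₀ when H₀ is false (false negative) — here, failing to conclude that an email is spam when in fact it is true. Consequence: a spam email lands in the inbox.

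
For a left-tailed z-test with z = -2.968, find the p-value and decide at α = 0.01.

p = P(Z < -2.968) = Φ(-2.968) ≈ 0.0015. Since p < 0.01, reject H₀ (significant) at α = 0.01.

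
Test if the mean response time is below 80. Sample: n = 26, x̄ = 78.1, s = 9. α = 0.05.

t = (78.1 - 80)/(9/√26) = -1.076, df = 25. Critical t = -1.708. Fail to reject H₀.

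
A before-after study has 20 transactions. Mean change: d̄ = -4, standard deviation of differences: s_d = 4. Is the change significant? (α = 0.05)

t = d̄/(s_d/√n) = -4/(4/√20) = -4.472. df = 19, critical t = ±2.093. Reject H₀.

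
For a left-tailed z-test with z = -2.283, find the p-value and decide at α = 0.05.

p = P(Z < -2.283) = Φ(-2.283) ≈ 0.0112. Since p < 0.05, reject H₀ (significant) at α = 0.05.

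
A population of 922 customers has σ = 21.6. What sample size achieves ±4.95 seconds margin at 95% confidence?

Without FPC: n₀ = (1.96×21.6/4.95)² = 73.149. With FPC: n = n₀N/(n₀+N-1) = 67.8 → n = 68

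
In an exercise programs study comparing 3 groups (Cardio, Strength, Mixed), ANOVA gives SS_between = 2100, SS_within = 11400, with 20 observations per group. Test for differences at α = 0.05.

df_between = 2, df_within = 57. F = MS_between/MS_within = 1050.0/200.0 = 5.25. F_crit ≈ 3.159. Reject H₀. At least one mean differs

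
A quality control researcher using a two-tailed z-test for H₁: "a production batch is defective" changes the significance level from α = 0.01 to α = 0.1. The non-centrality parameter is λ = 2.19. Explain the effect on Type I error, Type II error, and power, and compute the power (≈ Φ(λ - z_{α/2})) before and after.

Increasing α from 0.01 to 0.1:
• Type I error rate increases (α is the Type I rate by definition).
• Critical value moves from z_{α/2} = 2.576 to 1.645, so power = Φ(λ - z_{α/2}) goes from Φ(2.19 - 2.576) = 0.35 to Φ(2.19 - 1.645) = 0.707.
• Type II error rate β = 1 - power therefore decreases (0.65 → 0.293).
Appropriate when false negatives are costly — here, shipping a defective batch — faulty products reach customers.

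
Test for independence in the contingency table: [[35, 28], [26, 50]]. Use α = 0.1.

χ² = 6.373. df = 1, critical = 2.706. Reject H₀. Variables are dependent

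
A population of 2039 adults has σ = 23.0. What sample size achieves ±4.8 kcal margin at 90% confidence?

Without FPC: n₀ = (1.645×23.0/4.8)² = 62.131. With FPC: n = n₀N/(n₀+N-1) = 60.3 → n = 61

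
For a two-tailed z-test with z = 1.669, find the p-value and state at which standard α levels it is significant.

p = 2·P(Z > |1.669|) = 2·(1 - Φ(1.669)) ≈ 0.0951. Significant at α = 0.1.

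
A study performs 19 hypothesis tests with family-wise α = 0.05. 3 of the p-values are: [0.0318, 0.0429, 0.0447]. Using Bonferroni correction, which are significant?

Bonferroni α = 0.05/19 = 0.00263. None of the given p-values are significant.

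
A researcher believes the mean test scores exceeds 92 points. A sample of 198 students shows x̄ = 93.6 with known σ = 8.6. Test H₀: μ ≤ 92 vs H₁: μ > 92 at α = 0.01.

z = 2.618. Critical value: 2.33. Reject H₀.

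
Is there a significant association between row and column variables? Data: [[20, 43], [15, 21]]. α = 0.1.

χ² = 0.987. df = 1, critical = 2.706. Fail to reject H₀. No evidence of dependence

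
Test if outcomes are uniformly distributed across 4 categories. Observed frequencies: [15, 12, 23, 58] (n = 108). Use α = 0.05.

Expected = 27 each. χ² = Σ(O-E)²/E = 49.852. df = 3, critical value = 7.815. Reject H₀.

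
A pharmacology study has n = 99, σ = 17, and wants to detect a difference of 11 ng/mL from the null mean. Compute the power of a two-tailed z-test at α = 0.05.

SE = σ/√n = 17/√99 = 1.709. Non-centrality λ = d/SE = 11/1.709 = 6.438. Power ≈ Φ(λ - z_{α/2}) = Φ(6.438 - 1.96) = Φ(4.478) = 1.0.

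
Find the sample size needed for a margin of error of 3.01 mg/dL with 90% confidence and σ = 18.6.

n = (z*σ/E)² = (1.645×18.6/3.01)² = 103.3 → n = 104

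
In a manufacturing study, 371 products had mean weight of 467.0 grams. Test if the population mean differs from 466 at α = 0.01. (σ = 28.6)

z = (x̄ - μ₀)/(σ/√n) = (467.0 - 466)/(28.6/√371) = 0.673. Critical value: ±2.576. Since |0.673| ≤ 2.576, Fail to reject H₀.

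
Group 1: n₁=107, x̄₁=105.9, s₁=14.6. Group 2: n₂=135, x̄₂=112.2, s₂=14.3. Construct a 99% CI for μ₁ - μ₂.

Difference = -6.3. SE = √(14.6²/107 + 14.3²/135) = 1.873. CI = (-11.12, -1.48)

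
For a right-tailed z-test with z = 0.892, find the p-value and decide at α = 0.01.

p = P(Z > 0.892) = 1 - Φ(0.892) ≈ 0.1862. Since p ≥ 0.01, fail to reject H₀ (not significant) at α = 0.01.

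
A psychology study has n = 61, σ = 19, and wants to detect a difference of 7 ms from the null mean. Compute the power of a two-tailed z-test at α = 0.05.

SE = σ/√n = 19/√61 = 2.433. Non-centrality λ = d/SE = 7/2.433 = 2.877. Power ≈ Φ(λ - z_{α/2}) = Φ(2.877 - 1.96) = Φ(0.917) = 0.821.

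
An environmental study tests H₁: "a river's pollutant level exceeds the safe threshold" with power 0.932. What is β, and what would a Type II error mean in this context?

β = 1 - power = 1 - 0.932 = 0.068. A Type II error is failing to reject H₀ when H₀ is false (false negative) — here, failing to conclude that a river's pollutant level exceeds the safe threshold when in fact it is true. Consequence: allowing unsafe pollution to continue.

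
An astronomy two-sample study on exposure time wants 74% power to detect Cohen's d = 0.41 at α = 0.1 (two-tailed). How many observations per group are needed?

z_{α/2} = 1.645, z_β = Φ⁻¹(0.74) = 0.643. For small effect (d = 0.41): n per group = 2(z_{α/2} + z_β)²/d² = 2(1.645 + 0.643)²/0.41² = 62.3 → 63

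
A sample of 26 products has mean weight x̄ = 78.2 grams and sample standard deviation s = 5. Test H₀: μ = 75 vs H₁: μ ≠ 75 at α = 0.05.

t = (x̄ - μ₀)/(s/√n) = (78.2 - 75)/(5/√26) = 3.263. df = 25, critical t = ±2.06. Reject H₀.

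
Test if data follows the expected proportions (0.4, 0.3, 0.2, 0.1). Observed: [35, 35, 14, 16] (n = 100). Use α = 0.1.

Expected: [40.0, 30.0, 20.0, 10.0]. χ² = 6.858. df = 3, critical = 6.251. Reject H₀.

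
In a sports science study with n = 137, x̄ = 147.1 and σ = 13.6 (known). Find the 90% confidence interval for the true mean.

CI = x̄ ± z*(σ/√n) = 147.1 ± 1.645(13.6/√137) = 147.1 ± 1.91 = (145.19, 149.01)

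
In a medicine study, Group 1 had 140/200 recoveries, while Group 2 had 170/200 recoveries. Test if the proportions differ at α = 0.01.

p̂₁ = 0.7, p̂₂ = 0.85, pooled p̂ = 0.775. z = -3.592. Critical: ±2.576. Reject H₀.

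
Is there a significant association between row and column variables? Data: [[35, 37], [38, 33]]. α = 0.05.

χ² = 0.345. df = 1, critical = 3.841. Fail to reject H₀. No evidence of dependence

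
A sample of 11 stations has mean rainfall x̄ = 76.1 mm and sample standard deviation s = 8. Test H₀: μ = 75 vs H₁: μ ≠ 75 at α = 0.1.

t = (x̄ - μ₀)/(s/√n) = (76.1 - 75)/(8/√11) = 0.456. df = 10, critical t = ±1.812. Fail to reject H₀.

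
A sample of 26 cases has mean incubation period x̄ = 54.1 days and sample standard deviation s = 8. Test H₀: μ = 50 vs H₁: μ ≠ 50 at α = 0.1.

t = (x̄ - μ₀)/(s/√n) = (54.1 - 50)/(8/√26) = 2.613. df = 25, critical t = ±1.708. Reject H₀.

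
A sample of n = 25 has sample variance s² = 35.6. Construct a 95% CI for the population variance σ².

df = 24. χ²_{0.025} = 39.364, χ²_{0.975} = 12.401. CI for σ² = ((n-1)s²/χ²_{α/2}, (n-1)s²/χ²_{1-α/2}) = (24·35.6/39.364, 24·35.6/12.401) = (21.71, 68.9)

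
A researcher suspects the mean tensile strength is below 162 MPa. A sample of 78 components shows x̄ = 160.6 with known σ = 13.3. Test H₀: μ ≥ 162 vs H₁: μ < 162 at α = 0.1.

z = -0.93. Critical value: -1.28. Fail to reject H₀.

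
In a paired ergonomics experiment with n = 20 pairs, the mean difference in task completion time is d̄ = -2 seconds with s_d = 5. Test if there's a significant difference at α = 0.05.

t = d̄/(s_d/√n) = -2/(5/√20) = -1.789. df = 19, critical t = ±2.093. Fail to reject H₀.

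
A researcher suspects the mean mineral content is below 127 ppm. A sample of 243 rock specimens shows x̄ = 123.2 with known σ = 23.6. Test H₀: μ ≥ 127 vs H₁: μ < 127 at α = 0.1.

z = -2.51. Critical value: -1.28. Reject H₀.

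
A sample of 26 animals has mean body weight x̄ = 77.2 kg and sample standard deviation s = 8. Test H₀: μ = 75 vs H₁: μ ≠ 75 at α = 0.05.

t = (x̄ - μ₀)/(s/√n) = (77.2 - 75)/(8/√26) = 1.402. df = 25, critical t = ±2.06. Fail to reject H₀.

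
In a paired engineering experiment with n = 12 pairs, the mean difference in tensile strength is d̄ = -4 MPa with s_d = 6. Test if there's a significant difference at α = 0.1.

t = d̄/(s_d/√n) = -4/(6/√12) = -2.309. df = 11, critical t = ±1.796. Reject H₀.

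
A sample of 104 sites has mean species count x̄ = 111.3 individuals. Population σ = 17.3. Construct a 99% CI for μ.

CI = x̄ ± z*(σ/√n) = 111.3 ± 2.576(17.3/√104) = 111.3 ± 4.37 = (106.93, 115.67)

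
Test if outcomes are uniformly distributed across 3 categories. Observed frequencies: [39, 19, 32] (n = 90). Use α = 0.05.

Expected = 30 each. χ² = Σ(O-E)²/E = 6.867. df = 2, critical value = 5.991. Reject H₀.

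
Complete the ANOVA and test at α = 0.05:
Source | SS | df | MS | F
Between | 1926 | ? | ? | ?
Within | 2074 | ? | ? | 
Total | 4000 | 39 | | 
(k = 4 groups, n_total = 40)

df_between = 3, df_within = 36. MS_between = 642.0, MS_within = 57.61. F = 11.144, F_crit ≈ 2.866. Reject H₀.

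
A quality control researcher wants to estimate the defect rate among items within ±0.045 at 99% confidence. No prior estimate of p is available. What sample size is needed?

Conservative approach: use p = 0.5 (maximizes p(1-p) = 0.25). n = z²(0.25)/E² = 2.576²×0.25/0.045² = 819.2 → n = 820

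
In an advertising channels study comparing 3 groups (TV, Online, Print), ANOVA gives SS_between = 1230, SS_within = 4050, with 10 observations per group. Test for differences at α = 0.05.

df_between = 2, df_within = 27. F = MS_between/MS_within = 615.0/150.0 = 4.1. F_crit ≈ 3.354. Reject H₀. At least one mean differs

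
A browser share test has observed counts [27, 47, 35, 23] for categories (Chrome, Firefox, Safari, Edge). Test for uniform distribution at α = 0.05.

Expected = 33 each. χ² = Σ(O-E)²/E = 10.182. df = 3, critical value = 7.815. Reject H₀.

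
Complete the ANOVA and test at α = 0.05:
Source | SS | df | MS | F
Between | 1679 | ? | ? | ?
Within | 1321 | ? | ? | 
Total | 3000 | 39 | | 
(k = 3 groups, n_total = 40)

df_between = 2, df_within = 37. MS_between = 839.5, MS_within = 35.7. F = 23.514, F_crit ≈ 3.252. Reject H₀.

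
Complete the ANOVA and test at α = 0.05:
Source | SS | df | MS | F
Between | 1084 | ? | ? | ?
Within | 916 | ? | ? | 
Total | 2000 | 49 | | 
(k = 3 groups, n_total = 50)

df_between = 2, df_within = 47. MS_between = 542.0, MS_within = 19.49. F = 27.81, F_crit ≈ 3.195. Reject H₀.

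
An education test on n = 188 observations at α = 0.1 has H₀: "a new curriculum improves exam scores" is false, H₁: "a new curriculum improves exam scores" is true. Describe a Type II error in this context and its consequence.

Type II error: failing to reject H₀ when it is false — concluding that a new curriculum improves exam scores is not supported when in fact it is. Consequence: keeping the old curriculum when the new one would have helped students.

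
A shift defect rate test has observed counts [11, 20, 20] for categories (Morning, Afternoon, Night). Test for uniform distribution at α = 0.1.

Expected = 17 each. χ² = Σ(O-E)²/E = 3.176. df = 2, critical value = 4.605. Fail to reject H₀.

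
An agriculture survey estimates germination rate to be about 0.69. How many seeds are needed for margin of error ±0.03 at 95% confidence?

n = z²p(1-p)/E² = 1.96²×0.69×0.31/0.03² = 913.02 → n = 914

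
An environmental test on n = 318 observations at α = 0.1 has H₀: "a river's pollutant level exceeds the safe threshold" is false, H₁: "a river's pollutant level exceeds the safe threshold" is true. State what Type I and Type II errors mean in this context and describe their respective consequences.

Type I (false positive): concluding that a river's pollutant level exceeds the safe threshold when it is not — shutting down a compliant factory unnecessarily. Type II (false negative): failing to conclude that a river's pollutant level exceeds the safe threshold when it is — allowing unsafe pollution to continue. Which is costlier depends on domain priorities and is a judgement call rather than a statistical fact.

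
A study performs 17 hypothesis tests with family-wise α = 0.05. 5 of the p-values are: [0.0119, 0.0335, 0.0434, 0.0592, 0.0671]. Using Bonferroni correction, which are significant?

Bonferroni α = 0.05/17 = 0.00294. None of the given p-values are significant.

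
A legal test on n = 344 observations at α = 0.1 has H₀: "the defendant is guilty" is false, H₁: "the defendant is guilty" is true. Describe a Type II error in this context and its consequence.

Type II error: failing to reject H₀ when it is false — concluding that the defendant is guilty is not supported when in fact it is. Consequence: acquitting a guilty person.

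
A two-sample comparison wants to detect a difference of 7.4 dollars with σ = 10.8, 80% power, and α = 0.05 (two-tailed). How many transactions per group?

n per group = 2(z_α/2 + z_β)²σ²/d² = 2×(1.96 + 0.84)²×10.8²/7.4² = 33.4 → n = 34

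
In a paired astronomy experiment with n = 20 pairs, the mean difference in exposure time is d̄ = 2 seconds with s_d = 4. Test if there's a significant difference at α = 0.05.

t = d̄/(s_d/√n) = 2/(4/√20) = 2.236. df = 19, critical t = ±2.093. Reject H₀.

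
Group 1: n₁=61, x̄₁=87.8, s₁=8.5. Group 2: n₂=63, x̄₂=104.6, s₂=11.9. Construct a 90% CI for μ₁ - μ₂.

Difference = -16.8. SE = √(8.5²/61 + 11.9²/63) = 1.853. CI = (-19.85, -13.75)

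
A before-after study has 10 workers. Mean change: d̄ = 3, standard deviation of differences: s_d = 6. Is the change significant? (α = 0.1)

t = d̄/(s_d/√n) = 3/(6/√10) = 1.581. df = 9, critical t = ±1.833. Fail to reject H₀.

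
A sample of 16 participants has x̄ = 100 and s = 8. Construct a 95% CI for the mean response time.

CI = x̄ ± t*(s/√n) = 100 ± 2.131(8/√16) = (95.74, 104.26)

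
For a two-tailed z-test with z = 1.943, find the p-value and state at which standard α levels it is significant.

p = 2·P(Z > |1.943|) = 2·(1 - Φ(1.943)) ≈ 0.052. Significant at α = 0.1.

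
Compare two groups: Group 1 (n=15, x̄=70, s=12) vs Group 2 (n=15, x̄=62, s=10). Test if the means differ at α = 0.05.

Pooled sp = 11.05. t = 1.984, df = 28. Critical t = ±2.048. Fail to reject H₀.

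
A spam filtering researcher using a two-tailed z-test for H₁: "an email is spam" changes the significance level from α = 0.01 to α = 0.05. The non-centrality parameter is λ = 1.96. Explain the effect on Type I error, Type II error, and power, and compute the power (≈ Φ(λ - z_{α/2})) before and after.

Increasing α from 0.01 to 0.05:
• Type I error rate increases (α is the Type I rate by definition).
• Critical value moves from z_{α/2} = 2.576 to 1.96, so power = Φ(λ - z_{α/2}) goes from Φ(1.96 - 2.576) = 0.269 to Φ(1.96 - 1.96) = 0.5.
• Type II error rate β = 1 - power therefore decreases (0.731 → 0.5).
Appropriate when false negatives are costly — here, a spam email lands in the inbox.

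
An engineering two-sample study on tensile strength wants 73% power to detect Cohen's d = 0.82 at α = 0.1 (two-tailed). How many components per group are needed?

z_{α/2} = 1.645, z_β = Φ⁻¹(0.73) = 0.613. For large effect (d = 0.82): n per group = 2(z_{α/2} + z_β)²/d² = 2(1.645 + 0.613)²/0.82² = 15.2 → 16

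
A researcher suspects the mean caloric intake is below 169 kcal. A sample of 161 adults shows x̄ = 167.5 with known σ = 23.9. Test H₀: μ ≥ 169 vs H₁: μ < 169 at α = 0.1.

z = -0.796. Critical value: -1.28. Fail to reject H₀.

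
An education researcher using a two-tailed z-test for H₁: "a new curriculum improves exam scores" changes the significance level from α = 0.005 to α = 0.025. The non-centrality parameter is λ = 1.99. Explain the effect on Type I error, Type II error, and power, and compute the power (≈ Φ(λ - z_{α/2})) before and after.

Increasing α from 0.005 to 0.025:
• Type I error rate increases (α is the Type I rate by definition).
• Critical value moves from z_{α/2} = 2.807 to 2.241, so power = Φ(λ - z_{α/2}) goes from Φ(1.99 - 2.807) = 0.207 to Φ(1.99 - 2.241) = 0.401.
• Type II error rate β = 1 - power therefore decreases (0.793 → 0.599).
Appropriate when false negatives are costly — here, keeping the old curriculum when the new one would have helped students.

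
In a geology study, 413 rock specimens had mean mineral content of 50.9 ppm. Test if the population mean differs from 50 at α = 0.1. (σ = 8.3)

z = (x̄ - μ₀)/(σ/√n) = (50.9 - 50)/(8.3/√413) = 2.204. Critical value: ±1.645. Since |2.204| > 1.645, Reject H₀.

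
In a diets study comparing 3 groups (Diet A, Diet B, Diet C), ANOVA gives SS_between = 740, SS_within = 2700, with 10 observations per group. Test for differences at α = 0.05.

df_between = 2, df_within = 27. F = MS_between/MS_within = 370.0/100.0 = 3.7. F_crit ≈ 3.354. Reject H₀. At least one mean differs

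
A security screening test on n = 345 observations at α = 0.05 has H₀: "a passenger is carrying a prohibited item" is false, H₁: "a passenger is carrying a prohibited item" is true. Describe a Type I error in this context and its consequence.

Type I error: rejecting H₀ when it is true — concluding that a passenger is carrying a prohibited item when in fact it is not. Consequence: detaining an innocent passenger — delay and inconvenience.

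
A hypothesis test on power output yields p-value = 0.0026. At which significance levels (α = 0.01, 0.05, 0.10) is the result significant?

p = 0.0026. Significant at: α = 0.01, 0.05, 0.1.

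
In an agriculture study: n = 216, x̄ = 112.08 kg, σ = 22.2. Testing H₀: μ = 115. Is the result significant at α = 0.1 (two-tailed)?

z = (112.08 - 115)/(22.2/√216) = -1.933. Since |z| > 1.645, significant at α = 0.1.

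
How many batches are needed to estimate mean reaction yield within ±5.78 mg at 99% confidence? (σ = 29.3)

n = (z*σ/E)² = (2.576×29.3/5.78)² = 170.5 → n = 171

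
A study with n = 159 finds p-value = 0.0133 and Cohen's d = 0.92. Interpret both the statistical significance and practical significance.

Statistically significant (p = 0.0133 < 0.05). Cohen's d = 0.92 indicates a large effect size. Both statistical and practical significance should be considered.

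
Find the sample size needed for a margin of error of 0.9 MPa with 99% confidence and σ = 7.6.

n = (z*σ/E)² = (2.576×7.6/0.9)² = 473.2 → n = 474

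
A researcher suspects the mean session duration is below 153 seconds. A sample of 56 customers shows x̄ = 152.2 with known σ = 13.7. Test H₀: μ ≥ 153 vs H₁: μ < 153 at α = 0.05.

z = -0.437. Critical value: -1.645. Fail to reject H₀.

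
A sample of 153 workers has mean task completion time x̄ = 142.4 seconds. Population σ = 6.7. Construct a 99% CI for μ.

CI = x̄ ± z*(σ/√n) = 142.4 ± 2.576(6.7/√153) = 142.4 ± 1.4 = (141.0, 143.8)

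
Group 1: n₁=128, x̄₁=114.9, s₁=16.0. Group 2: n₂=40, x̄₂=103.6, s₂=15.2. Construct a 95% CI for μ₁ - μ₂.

Difference = 11.3. SE = √(16.0²/128 + 15.2²/40) = 2.789. CI = (5.83, 16.77)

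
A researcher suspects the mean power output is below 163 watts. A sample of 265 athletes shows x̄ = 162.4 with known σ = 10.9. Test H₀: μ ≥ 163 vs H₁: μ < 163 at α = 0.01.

z = -0.896. Critical value: -2.33. Fail to reject H₀.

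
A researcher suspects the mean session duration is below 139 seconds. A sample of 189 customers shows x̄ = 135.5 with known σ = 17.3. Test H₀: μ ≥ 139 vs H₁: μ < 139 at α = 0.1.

z = -2.781. Critical value: -1.28. Reject H₀.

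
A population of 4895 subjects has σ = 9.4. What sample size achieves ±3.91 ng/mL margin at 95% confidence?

Without FPC: n₀ = (1.96×9.4/3.91)² = 22.203. With FPC: n = n₀N/(n₀+N-1) = 22.1 → n = 23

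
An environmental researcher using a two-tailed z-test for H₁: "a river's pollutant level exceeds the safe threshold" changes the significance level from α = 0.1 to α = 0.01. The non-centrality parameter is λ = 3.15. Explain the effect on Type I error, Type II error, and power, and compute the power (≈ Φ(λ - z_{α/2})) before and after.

Decreasing α from 0.1 to 0.01:
• Type I error rate decreases (α is the Type I rate by definition).
• Critical value moves from z_{α/2} = 1.645 to 2.576, so power = Φ(λ - z_{α/2}) goes from Φ(3.15 - 1.645) = 0.934 to Φ(3.15 - 2.576) = 0.717.
• Type II error rate β = 1 - power therefore increases (0.066 → 0.283).
Appropriate when false positives are costly — here, shutting down a compliant factory unnecessarily.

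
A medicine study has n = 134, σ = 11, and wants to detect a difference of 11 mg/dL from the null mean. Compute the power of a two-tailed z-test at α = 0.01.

SE = σ/√n = 11/√134 = 0.95. Non-centrality λ = d/SE = 11/0.95 = 11.576. Power ≈ Φ(λ - z_{α/2}) = Φ(11.576 - 2.576) = Φ(9.0) = 1.0.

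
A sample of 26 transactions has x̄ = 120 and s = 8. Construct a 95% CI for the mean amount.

CI = x̄ ± t*(s/√n) = 120 ± 2.06(8/√26) = (116.77, 123.23)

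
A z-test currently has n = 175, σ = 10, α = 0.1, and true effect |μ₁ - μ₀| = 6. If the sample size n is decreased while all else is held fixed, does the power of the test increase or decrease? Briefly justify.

Power decreases: a smaller n inflates the standard error σ/√n, pulling the sampling distribution under H₁ back toward the critical value.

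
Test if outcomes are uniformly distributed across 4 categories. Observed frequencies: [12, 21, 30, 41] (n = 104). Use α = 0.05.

Expected = 26 each. χ² = Σ(O-E)²/E = 17.769. df = 3, critical value = 7.815. Reject H₀.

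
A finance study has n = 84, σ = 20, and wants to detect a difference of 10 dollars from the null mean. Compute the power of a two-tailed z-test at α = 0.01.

SE = σ/√n = 20/√84 = 2.182. Non-centrality λ = d/SE = 10/2.182 = 4.583. Power ≈ Φ(λ - z_{α/2}) = Φ(4.583 - 2.576) = Φ(2.007) = 0.978.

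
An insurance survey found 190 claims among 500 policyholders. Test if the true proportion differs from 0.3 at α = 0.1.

p̂ = 0.38, p₀ = 0.3. z = (p̂ - p₀)/√(p₀(1-p₀)/n) = 3.904. Critical: ±1.645. Reject H₀.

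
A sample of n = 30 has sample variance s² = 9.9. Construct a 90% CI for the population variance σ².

df = 29. χ²_{0.05} = 42.557, χ²_{0.95} = 17.708. CI for σ² = ((n-1)s²/χ²_{α/2}, (n-1)s²/χ²_{1-α/2}) = (29·9.9/42.557, 29·9.9/17.708) = (6.75, 16.21)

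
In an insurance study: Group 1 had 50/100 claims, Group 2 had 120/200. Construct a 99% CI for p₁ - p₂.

p̂₁ = 0.5, p̂₂ = 0.6. Difference = -0.1. CI = (-0.257, 0.057)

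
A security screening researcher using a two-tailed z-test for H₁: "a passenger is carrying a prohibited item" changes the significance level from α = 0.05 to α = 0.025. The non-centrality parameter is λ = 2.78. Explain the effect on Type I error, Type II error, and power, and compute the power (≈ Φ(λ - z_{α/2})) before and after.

Decreasing α from 0.05 to 0.025:
• Type I error rate decreases (α is the Type I rate by definition).
• Critical value moves from z_{α/2} = 1.96 to 2.241, so power = Φ(λ - z_{α/2}) goes from Φ(2.78 - 1.96) = 0.794 to Φ(2.78 - 2.241) = 0.705.
• Type II error rate β = 1 - power therefore increases (0.206 → 0.295).
Appropriate when false positives are costly — here, detaining an innocent passenger — delay and inconvenience.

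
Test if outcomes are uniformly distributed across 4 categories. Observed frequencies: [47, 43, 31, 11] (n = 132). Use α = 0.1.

Expected = 33 each. χ² = Σ(O-E)²/E = 23.758. df = 3, critical value = 6.251. Reject H₀.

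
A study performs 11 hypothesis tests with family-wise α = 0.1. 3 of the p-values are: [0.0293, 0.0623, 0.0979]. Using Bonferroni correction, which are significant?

Bonferroni α = 0.1/11 = 0.00909. None of the given p-values are significant.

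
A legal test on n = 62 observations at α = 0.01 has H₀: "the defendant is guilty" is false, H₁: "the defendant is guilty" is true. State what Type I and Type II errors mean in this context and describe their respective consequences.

Type I (false positive): concluding that the defendant is guilty when it is not — convicting an innocent person. Type II (false negative): failing to conclude that the defendant is guilty when it is — acquitting a guilty person. Which is costlier depends on domain priorities and is a judgement call rather than a statistical fact.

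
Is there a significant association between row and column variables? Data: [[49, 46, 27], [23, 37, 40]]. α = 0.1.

χ² = 10.813. df = 2, critical = 4.605. Reject H₀. Variables are dependent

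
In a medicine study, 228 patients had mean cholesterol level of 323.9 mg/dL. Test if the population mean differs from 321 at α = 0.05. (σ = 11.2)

z = (x̄ - μ₀)/(σ/√n) = (323.9 - 321)/(11.2/√228) = 3.91. Critical value: ±1.96. Since |3.91| > 1.96, Reject H₀.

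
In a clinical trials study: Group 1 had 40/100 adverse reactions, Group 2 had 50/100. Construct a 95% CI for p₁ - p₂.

p̂₁ = 0.4, p̂₂ = 0.5. Difference = -0.1. CI = (-0.237, 0.037)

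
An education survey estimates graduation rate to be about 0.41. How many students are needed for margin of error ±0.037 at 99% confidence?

n = z²p(1-p)/E² = 2.576²×0.41×0.59/0.037² = 1172.5 → n = 1173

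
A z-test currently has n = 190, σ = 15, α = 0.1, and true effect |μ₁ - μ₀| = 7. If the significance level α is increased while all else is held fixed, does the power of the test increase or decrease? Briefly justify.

Power increases: a larger α lowers the critical value, so more of the H₁ sampling distribution falls in the rejection region.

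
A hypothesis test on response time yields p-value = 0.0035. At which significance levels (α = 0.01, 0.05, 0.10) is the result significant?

p = 0.0035. Significant at: α = 0.01, 0.05, 0.1.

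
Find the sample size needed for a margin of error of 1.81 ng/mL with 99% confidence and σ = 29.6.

n = (z*σ/E)² = (2.576×29.6/1.81)² = 1774.7 → n = 1775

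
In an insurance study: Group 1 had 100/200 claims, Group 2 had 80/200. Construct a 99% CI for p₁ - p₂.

p̂₁ = 0.5, p̂₂ = 0.4. Difference = 0.1. CI = (-0.028, 0.228)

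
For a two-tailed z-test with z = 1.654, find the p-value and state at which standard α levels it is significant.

p = 2·P(Z > |1.654|) = 2·(1 - Φ(1.654)) ≈ 0.0981. Significant at α = 0.1.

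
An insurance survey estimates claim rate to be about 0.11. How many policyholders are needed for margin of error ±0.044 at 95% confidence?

n = z²p(1-p)/E² = 1.96²×0.11×0.89/0.044² = 194.3 → n = 195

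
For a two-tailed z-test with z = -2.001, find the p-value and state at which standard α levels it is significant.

p = 2·P(Z > |-2.001|) = 2·(1 - Φ(2.001)) ≈ 0.0454. Significant at α = 0.1; Significant at α = 0.05.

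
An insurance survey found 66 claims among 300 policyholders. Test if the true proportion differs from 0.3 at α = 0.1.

p̂ = 0.22, p₀ = 0.3. z = (p̂ - p₀)/√(p₀(1-p₀)/n) = -3.024. Critical: ±1.645. Reject H₀.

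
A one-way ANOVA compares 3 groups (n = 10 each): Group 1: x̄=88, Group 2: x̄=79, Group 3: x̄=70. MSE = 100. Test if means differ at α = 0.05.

Grand mean = 79.0. SS_between = 1620.0, MS_between = 810.0. F = 8.1, F_crit ≈ 3.354. Reject H₀.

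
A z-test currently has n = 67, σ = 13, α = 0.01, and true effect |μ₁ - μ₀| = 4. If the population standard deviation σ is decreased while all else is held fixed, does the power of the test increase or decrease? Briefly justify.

Power increases: a smaller σ shrinks the standard error σ/√n, moving the sampling distribution under H₁ further from the critical value.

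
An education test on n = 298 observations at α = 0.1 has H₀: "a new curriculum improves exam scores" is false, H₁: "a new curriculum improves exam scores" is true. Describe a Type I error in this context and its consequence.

Type I error: rejecting H₀ when it is true — concluding that a new curriculum improves exam scores when in fact it is not. Consequence: adopting a curriculum that gives no real benefit — disruption for nothing.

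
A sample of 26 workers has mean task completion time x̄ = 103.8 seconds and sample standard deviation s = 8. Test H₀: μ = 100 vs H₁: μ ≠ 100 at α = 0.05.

t = (x̄ - μ₀)/(s/√n) = (103.8 - 100)/(8/√26) = 2.422. df = 25, critical t = ±2.06. Reject H₀.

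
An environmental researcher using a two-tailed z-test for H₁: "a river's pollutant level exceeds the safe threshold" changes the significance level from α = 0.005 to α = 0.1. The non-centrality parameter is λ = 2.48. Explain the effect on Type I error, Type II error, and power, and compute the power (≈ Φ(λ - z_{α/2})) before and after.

Increasing α from 0.005 to 0.1:
• Type I error rate increases (α is the Type I rate by definition).
• Critical value moves from z_{α/2} = 2.807 to 1.645, so power = Φ(λ - z_{α/2}) goes from Φ(2.48 - 2.807) = 0.372 to Φ(2.48 - 1.645) = 0.798.
• Type II error rate β = 1 - power therefore decreases (0.628 → 0.202).
Appropriate when false negatives are costly — here, allowing unsafe pollution to continue.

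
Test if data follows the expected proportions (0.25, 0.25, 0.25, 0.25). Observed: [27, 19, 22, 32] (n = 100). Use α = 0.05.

Expected: [25.0, 25.0, 25.0, 25.0]. χ² = 3.92. df = 3, critical = 7.815. Fail to reject H₀.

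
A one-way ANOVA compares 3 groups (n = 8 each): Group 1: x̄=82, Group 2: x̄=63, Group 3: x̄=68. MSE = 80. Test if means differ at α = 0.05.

Grand mean = 71.0. SS_between = 1552.0, MS_between = 776.0. F = 9.7, F_crit ≈ 3.467. Reject H₀.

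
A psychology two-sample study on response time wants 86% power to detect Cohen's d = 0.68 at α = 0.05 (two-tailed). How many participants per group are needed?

z_{α/2} = 1.96, z_β = Φ⁻¹(0.86) = 1.08. For medium effect (d = 0.68): n per group = 2(z_{α/2} + z_β)²/d² = 2(1.96 + 1.08)²/0.68² = 40.0 → 40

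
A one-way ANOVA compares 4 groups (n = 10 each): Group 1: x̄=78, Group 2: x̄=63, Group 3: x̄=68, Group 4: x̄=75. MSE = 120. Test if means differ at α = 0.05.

Grand mean = 71.0. SS_between = 1380.0, MS_between = 460.0. F = 3.833, F_crit ≈ 2.866. Reject H₀.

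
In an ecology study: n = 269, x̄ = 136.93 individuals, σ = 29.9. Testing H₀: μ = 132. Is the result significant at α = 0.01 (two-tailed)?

z = (136.93 - 132)/(29.9/√269) = 2.704. Since |z| > 2.576, significant at α = 0.01.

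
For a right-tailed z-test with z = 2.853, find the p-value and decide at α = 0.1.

p = P(Z > 2.853) = 1 - Φ(2.853) ≈ 0.0022. Since p < 0.1, reject H₀ (significant) at α = 0.1.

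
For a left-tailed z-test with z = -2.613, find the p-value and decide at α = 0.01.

p = P(Z < -2.613) = Φ(-2.613) ≈ 0.0045. Since p < 0.01, reject H₀ (significant) at α = 0.01.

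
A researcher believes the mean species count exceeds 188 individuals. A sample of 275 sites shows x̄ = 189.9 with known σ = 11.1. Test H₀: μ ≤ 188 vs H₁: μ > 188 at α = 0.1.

z = 2.839. Critical value: 1.28. Reject H₀.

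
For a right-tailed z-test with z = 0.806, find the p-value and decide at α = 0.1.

p = P(Z > 0.806) = 1 - Φ(0.806) ≈ 0.2101. Since p ≥ 0.1, fail to reject H₀ (not significant) at α = 0.1.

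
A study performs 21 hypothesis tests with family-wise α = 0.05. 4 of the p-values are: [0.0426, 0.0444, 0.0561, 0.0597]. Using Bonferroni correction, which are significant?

Bonferroni α = 0.05/21 = 0.00238. None of the given p-values are significant.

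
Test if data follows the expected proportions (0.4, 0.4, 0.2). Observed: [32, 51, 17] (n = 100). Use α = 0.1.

Expected: [40.0, 40.0, 20.0]. χ² = 5.075. df = 2, critical = 4.605. Reject H₀.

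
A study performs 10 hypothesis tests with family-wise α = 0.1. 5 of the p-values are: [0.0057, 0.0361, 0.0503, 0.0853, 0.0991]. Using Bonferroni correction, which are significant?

Bonferroni α = 0.1/10 = 0.01. Significant p-values: [0.0057]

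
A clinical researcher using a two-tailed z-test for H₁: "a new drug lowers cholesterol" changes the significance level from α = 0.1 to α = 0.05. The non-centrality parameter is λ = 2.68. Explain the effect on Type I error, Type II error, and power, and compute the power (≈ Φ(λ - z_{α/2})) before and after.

Decreasing α from 0.1 to 0.05:
• Type I error rate decreases (α is the Type I rate by definition).
• Critical value moves from z_{α/2} = 1.645 to 1.96, so power = Φ(λ - z_{α/2}) goes from Φ(2.68 - 1.645) = 0.85 to Φ(2.68 - 1.96) = 0.764.
• Type II error rate β = 1 - power therefore increases (0.15 → 0.236).
Appropriate when false positives are costly — here, approving an ineffective drug — patients take a useless medication and may skip effective alternatives.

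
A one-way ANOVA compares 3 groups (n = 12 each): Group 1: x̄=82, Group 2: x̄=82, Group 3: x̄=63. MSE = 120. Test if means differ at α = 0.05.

Grand mean = 75.67. SS_between = 2888.0, MS_between = 1444.0. F = 12.033, F_crit ≈ 3.285. Reject H₀.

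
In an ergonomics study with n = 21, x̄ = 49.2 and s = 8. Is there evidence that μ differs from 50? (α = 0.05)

t = (x̄ - μ₀)/(s/√n) = (49.2 - 50)/(8/√21) = -0.458. df = 20, critical t = ±2.086. Fail to reject H₀.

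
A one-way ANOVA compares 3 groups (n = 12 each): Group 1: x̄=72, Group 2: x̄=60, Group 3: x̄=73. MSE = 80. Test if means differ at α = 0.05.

Grand mean = 68.33. SS_between = 1256.0, MS_between = 628.0. F = 7.85, F_crit ≈ 3.285. Reject H₀.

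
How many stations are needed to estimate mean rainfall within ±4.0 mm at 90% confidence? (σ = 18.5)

n = (z*σ/E)² = (1.645×18.5/4.0)² = 57.9 → n = 58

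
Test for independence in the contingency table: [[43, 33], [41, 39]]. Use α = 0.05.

χ² = 0.445. df = 1, critical = 3.841. Fail to reject H₀. No evidence of dependence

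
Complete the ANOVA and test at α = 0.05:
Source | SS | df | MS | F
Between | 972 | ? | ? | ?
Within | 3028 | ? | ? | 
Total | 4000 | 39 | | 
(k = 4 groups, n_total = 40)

df_between = 3, df_within = 36. MS_between = 324.0, MS_within = 84.11. F = 3.852, F_crit ≈ 2.866. Reject H₀.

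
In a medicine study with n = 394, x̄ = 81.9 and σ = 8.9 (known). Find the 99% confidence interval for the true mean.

CI = x̄ ± z*(σ/√n) = 81.9 ± 2.576(8.9/√394) = 81.9 ± 1.16 = (80.74, 83.06)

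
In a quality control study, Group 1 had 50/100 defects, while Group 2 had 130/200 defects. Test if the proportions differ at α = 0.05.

p̂₁ = 0.5, p̂₂ = 0.65, pooled p̂ = 0.6. z = -2.5. Critical: ±1.96. Reject H₀.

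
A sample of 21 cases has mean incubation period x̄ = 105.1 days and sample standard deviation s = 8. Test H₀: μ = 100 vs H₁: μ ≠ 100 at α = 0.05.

t = (x̄ - μ₀)/(s/√n) = (105.1 - 100)/(8/√21) = 2.921. df = 20, critical t = ±2.086. Reject H₀.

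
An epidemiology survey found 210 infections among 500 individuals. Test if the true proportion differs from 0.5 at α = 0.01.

p̂ = 0.42, p₀ = 0.5. z = (p̂ - p₀)/√(p₀(1-p₀)/n) = -3.578. Critical: ±2.576. Reject H₀.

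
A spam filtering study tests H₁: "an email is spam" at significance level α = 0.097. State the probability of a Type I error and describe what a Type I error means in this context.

P(Type I error) = α = 0.097. A Type I error is rejecting H₀ when H₀ is actually true (false positive) — here, concluding that an email is spam when in fact this is not the case. Consequence: a legitimate email is sent to the spam folder and the user misses it.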